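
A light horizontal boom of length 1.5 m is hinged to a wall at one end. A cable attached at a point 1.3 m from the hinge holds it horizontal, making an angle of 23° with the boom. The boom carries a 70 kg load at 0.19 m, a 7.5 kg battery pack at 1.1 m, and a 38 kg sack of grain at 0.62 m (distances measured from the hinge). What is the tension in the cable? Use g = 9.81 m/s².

T ≈ 871 N

Sum moments about the hinge (the unknown hinge reaction has zero arm there).
Load: 70 × 9.81 = 686.7 N down at 0.19 m → arm 0.19 m, τ = 686.7 × 0.19 = 130.5 N·m clockwise.
Battery pack: 7.5 × 9.81 = 73.58 N down at 1.1 m → arm 1.1 m, τ = 73.58 × 1.1 = 80.94 N·m clockwise.
Sack of grain: 38 × 9.81 = 372.8 N down at 0.62 m → arm 0.62 m, τ = 372.8 × 0.62 = 231.1 N·m clockwise.
Total clockwise load moment = 442.5 N·m.
The cable tension T acts at 1.3 m; only its component perpendicular to the boom, T sinθ, produces torque. sin 23° = 0.3907.
Στ = 0 ⇒ T × 1.3 × 0.3907 = 442.5 ⇒ T = 442.5 / 0.5079 = 871 N.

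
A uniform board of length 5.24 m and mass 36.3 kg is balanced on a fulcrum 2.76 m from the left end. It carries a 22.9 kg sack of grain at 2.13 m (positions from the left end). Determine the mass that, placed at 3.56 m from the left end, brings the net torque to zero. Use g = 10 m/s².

Taking torques about the fulcrum (at 2.76 m from the left end):
Beam weight: 36.3 × 10 = 363 N down at 2.62 m → arm 0.14 m, τ = 363 × 0.14 = 50.82 N·m counterclockwise.
Sack of grain: 22.9 × 10 = 229 N down at 2.13 m → arm 0.63 m, τ = 229 × 0.63 = 144.3 N·m counterclockwise.
Net moment of known loads = 195.1 N·m counterclockwise.
An unknown mass m at 3.56 m has arm 0.8 m; its moment is m·g·0.8 clockwise.
For rotational equilibrium, m × 10 × 0.8 = 195.1, so m = 195.1 / (10 × 0.8) = 24.4 kg.

m ≈ 24.4 kg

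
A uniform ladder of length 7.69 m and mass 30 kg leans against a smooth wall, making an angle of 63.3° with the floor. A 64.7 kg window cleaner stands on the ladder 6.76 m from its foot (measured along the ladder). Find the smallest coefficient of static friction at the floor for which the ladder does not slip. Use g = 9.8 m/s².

About the foot of the ladder:
Ladder weight 30×9.8 = 294 N acts at 3.845 m along the ladder; its horizontal arm is 3.845·cos63.3° = 1.728 m → τ = 508 N·m clockwise.
Window cleaner: 64.7×9.8 = 634.1 N at 6.76 m → arm 3.037 m → τ = 1926 N·m clockwise.
Wall normal N acts horizontally at the top; its moment arm is the height L sinθ = 7.69·sin63.3° = 6.87 m, counterclockwise.
For rotational equilibrium, N × 6.87 = 2434, so N = 354.3 N.
ΣFx = 0 ⇒ f = N_wall = 354.3 N. ΣFy = 0 ⇒ N_floor = 928.1 N.
μ_min = f / N_floor = 354.3 / 928.1 = 0.382.

μ_min ≈ 0.382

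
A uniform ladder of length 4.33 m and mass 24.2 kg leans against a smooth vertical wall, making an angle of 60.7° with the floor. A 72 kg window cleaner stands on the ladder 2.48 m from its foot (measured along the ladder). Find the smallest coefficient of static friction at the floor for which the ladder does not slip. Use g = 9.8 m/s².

μ_min ≈ 0.311

Take moments about the foot of the ladder.
Ladder weight 24.2×9.8 = 237.2 N acts at 2.165 m along the ladder; its horizontal arm is 2.165·cos60.7° = 1.06 m → τ = 251.4 N·m clockwise.
Window cleaner: 72×9.8 = 705.6 N at 2.48 m → arm 1.214 m → τ = 856.6 N·m clockwise.
Wall normal N acts horizontally at the top; its moment arm is the height L sinθ = 4.33·sin60.7° = 3.776 m, counterclockwise.
Setting net torque to zero: N × 3.776 = 1108 → N = 293.4 N.
ΣFx = 0 ⇒ f = N_wall = 293.4 N. ΣFy = 0 ⇒ N_floor = 942.8 N.
μ_min = f / N_floor = 293.4 / 942.8 = 0.311.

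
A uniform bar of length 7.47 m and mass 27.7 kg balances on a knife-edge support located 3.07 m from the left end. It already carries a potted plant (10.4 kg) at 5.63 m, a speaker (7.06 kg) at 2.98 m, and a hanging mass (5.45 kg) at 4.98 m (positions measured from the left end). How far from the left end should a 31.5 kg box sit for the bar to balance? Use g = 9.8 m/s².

Take moments about the knife-edge support (at 3.07 m from the left end).
Beam weight: 27.7 × 9.8 = 271.5 N down at 3.735 m → arm 0.665 m, τ = 271.5 × 0.665 = 180.5 N·m clockwise.
Potted plant: 10.4 × 9.8 = 101.9 N down at 5.63 m → arm 2.56 m, τ = 101.9 × 2.56 = 260.9 N·m clockwise.
Speaker: 7.06 × 9.8 = 69.19 N down at 2.98 m → arm 0.09 m, τ = 69.19 × 0.09 = 6.227 N·m counterclockwise.
Hanging mass: 5.45 × 9.8 = 53.41 N down at 4.98 m → arm 1.91 m, τ = 53.41 × 1.91 = 102 N·m clockwise.
Net moment of existing loads = 537.2 N·m clockwise.
The box weighs 31.5 × 9.8 = 308.7 N and must supply an equal counterclockwise moment, so its lever arm about the knife-edge support is 537.2 / 308.7 = 1.74 m.
That puts it at 3.07 − 1.74 = 1.33 m from the left end.

x ≈ 1.33 m from the left end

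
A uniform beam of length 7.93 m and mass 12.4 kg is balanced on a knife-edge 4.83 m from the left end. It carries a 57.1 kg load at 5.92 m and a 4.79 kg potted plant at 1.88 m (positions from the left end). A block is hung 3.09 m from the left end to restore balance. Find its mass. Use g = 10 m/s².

m ≈ 21.5 kg

Choose the knife-edge (at 4.83 m from the left end) as the axis so the support reaction has zero arm there.
Beam weight: 12.4 × 10 = 124 N down at 3.965 m → arm 0.865 m, τ = 124 × 0.865 = 107.3 N·m counterclockwise.
Load: 57.1 × 10 = 571 N down at 5.92 m → arm 1.09 m, τ = 571 × 1.09 = 622.4 N·m clockwise.
Potted plant: 4.79 × 10 = 47.9 N down at 1.88 m → arm 2.95 m, τ = 47.9 × 2.95 = 141.3 N·m counterclockwise.
Net moment of known loads = 373.8 N·m clockwise.
An unknown mass m at 3.09 m has arm 1.74 m; its moment is m·g·1.74 counterclockwise.
For rotational equilibrium, m × 10 × 1.74 = 373.8, so m = 373.8 / (10 × 1.74) = 21.5 kg.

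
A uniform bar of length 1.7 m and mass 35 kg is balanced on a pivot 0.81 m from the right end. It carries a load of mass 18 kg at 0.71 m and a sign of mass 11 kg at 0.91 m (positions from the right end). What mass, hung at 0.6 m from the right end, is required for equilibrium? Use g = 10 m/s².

m ≈ 3.33 kg

About the pivot (at 0.81 m from the right end):
Beam weight: 35 × 10 = 350 N down at 0.85 m → arm 0.04 m, τ = 350 × 0.04 = 14 N·m counterclockwise.
Load: 18 × 10 = 180 N down at 0.71 m → arm 0.1 m, τ = 180 × 0.1 = 18 N·m clockwise.
Sign: 11 × 10 = 110 N down at 0.91 m → arm 0.1 m, τ = 110 × 0.1 = 11 N·m counterclockwise.
Net moment of known loads = 7 N·m counterclockwise.
An unknown mass m at 0.6 m has arm 0.21 m; its moment is m·g·0.21 clockwise.
For rotational equilibrium, m × 10 × 0.21 = 7, so m = 7 / (10 × 0.21) = 3.33 kg.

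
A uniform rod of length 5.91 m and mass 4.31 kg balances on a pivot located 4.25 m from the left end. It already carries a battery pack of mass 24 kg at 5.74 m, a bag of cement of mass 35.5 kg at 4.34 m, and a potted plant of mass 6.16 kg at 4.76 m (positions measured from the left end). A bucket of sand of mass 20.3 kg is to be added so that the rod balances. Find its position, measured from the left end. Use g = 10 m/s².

About the pivot (at 4.25 m from the left end):
Beam weight: 4.31 × 10 = 43.1 N down at 2.955 m → arm 1.295 m, τ = 43.1 × 1.295 = 55.81 N·m counterclockwise.
Battery pack: 24 × 10 = 240 N down at 5.74 m → arm 1.49 m, τ = 240 × 1.49 = 357.6 N·m clockwise.
Bag of cement: 35.5 × 10 = 355 N down at 4.34 m → arm 0.09 m, τ = 355 × 0.09 = 31.95 N·m clockwise.
Potted plant: 6.16 × 10 = 61.6 N down at 4.76 m → arm 0.51 m, τ = 61.6 × 0.51 = 31.42 N·m clockwise.
Net moment of existing loads = 365.2 N·m clockwise.
The bucket of sand weighs 20.3 × 10 = 203 N and must supply an equal counterclockwise moment, so its lever arm about the pivot is 365.2 / 203 = 1.8 m.
That puts it at 4.25 − 1.8 = 2.45 m from the left end.

x ≈ 2.45 m from the left end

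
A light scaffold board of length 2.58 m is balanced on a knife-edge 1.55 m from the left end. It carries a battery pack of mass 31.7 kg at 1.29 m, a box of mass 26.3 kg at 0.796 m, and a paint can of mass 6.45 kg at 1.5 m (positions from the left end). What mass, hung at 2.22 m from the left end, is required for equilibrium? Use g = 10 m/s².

m ≈ 42.4 kg

Taking torques about the knife-edge (at 1.55 m from the left end):
Battery pack: 31.7 × 10 = 317 N down at 1.29 m → arm 0.26 m, τ = 317 × 0.26 = 82.42 N·m counterclockwise.
Box: 26.3 × 10 = 263 N down at 0.796 m → arm 0.754 m, τ = 263 × 0.754 = 198.3 N·m counterclockwise.
Paint can: 6.45 × 10 = 64.5 N down at 1.5 m → arm 0.05 m, τ = 64.5 × 0.05 = 3.225 N·m counterclockwise.
Net moment of known loads = 283.9 N·m counterclockwise.
An unknown mass m at 2.22 m has arm 0.67 m; its moment is m·g·0.67 clockwise.
Στ = 0 ⇒ m × 10 × 0.67 = 283.9 ⇒ m = 283.9 / (10 × 0.67) = 42.4 kg.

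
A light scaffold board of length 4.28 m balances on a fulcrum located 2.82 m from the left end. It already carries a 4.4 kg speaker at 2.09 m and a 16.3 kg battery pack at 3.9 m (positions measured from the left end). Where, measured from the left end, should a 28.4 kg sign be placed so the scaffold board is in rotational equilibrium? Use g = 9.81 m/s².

x ≈ 2.31 m from the left end

Taking torques about the fulcrum (at 2.82 m from the left end):
Speaker: 4.4 × 9.81 = 43.16 N down at 2.09 m → arm 0.73 m, τ = 43.16 × 0.73 = 31.51 N·m counterclockwise.
Battery pack: 16.3 × 9.81 = 159.9 N down at 3.9 m → arm 1.08 m, τ = 159.9 × 1.08 = 172.7 N·m clockwise.
Net moment of existing loads = 141.2 N·m clockwise.
The sign weighs 28.4 × 9.81 = 278.6 N and must supply an equal counterclockwise moment, so its lever arm about the fulcrum is 141.2 / 278.6 = 0.507 m.
That puts it at 2.82 − 0.507 = 2.31 m from the left end.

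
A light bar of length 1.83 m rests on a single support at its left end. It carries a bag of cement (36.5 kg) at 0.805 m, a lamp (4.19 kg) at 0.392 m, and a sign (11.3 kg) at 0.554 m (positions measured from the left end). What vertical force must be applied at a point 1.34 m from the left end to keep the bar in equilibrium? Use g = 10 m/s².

F ≈ 278 N

Take moments about the left end.
Bag of cement: 36.5 × 10 = 365 N down at 0.805 m → arm 0.805 m, τ = 365 × 0.805 = 293.8 N·m clockwise.
Lamp: 4.19 × 10 = 41.9 N down at 0.392 m → arm 0.392 m, τ = 41.9 × 0.392 = 16.42 N·m clockwise.
Sign: 11.3 × 10 = 113 N down at 0.554 m → arm 0.554 m, τ = 113 × 0.554 = 62.6 N·m clockwise.
Net moment of the loads = 372.8 N·m clockwise.
The upward force F acts at a point 1.34 m from the left end, arm 1.34 m, giving F × 1.34 counterclockwise.
Balancing moments: F × 1.34 = 372.8, giving F = 372.8 / 1.34 = 278 N.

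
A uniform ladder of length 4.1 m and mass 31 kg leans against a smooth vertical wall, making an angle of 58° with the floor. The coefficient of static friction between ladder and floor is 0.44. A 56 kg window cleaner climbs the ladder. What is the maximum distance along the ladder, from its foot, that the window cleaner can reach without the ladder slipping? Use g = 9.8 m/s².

Sum moments about the foot of the ladder (the floor normal and friction both act there and drop out).
Ladder weight 31×9.8 = 303.8 N acts at 2.05 m along the ladder; its horizontal arm is 2.05·cos58° = 1.086 m → τ = 329.9 N·m clockwise.
Window cleaner weight 56×9.8 = 548.8 N at distance d → arm d·cos58° → τ = 548.8·d·0.5299 clockwise.
Wall normal N at the top has arm L sinθ = 3.477 m counterclockwise, so Στ = 0 gives N·3.477 = 329.9 + 290.8·d.
ΣFy = 0 ⇒ N_floor = 852.6 N, so the maximum friction is μ_s·N_floor = 0.44×852.6 = 375.1 N. ΣFx = 0 ⇒ N_wall = f, so at the slipping point N = 375.1 N.
Substituting: 375.1×3.477 = 329.9 + 290.8·d ⇒ d = (1304 − 329.9) / 290.8 = 3.35 m.

d ≈ 3.35 m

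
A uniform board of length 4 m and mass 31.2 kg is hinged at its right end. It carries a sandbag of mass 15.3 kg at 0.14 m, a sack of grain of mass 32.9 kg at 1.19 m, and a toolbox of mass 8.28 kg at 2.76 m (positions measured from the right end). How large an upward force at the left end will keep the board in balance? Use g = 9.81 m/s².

Take moments about the right end.
Beam weight: 31.2 × 9.81 = 306.1 N down at 2 m → arm 2 m, τ = 306.1 × 2 = 612.2 N·m counterclockwise.
Sandbag: 15.3 × 9.81 = 150.1 N down at 0.14 m → arm 0.14 m, τ = 150.1 × 0.14 = 21.01 N·m counterclockwise.
Sack of grain: 32.9 × 9.81 = 322.7 N down at 1.19 m → arm 1.19 m, τ = 322.7 × 1.19 = 384 N·m counterclockwise.
Toolbox: 8.28 × 9.81 = 81.23 N down at 2.76 m → arm 2.76 m, τ = 81.23 × 2.76 = 224.2 N·m counterclockwise.
Net moment of the loads = 1241 N·m counterclockwise.
The upward force F acts at the left end, arm 4 m, giving F × 4 clockwise.
Στ = 0 ⇒ F × 4 = 1241 ⇒ F = 1241 / 4 = 310 N.

F ≈ 310 N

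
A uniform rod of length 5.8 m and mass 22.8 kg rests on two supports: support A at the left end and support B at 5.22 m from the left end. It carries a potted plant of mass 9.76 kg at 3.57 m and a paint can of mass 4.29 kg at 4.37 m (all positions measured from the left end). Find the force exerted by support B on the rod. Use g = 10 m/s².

R_B ≈ 229 N

Sum moments about support A (its reaction then has zero moment arm).
Beam weight: 22.8 × 10 = 228 N down at 2.9 m → arm 2.9 m, τ = 228 × 2.9 = 661.2 N·m clockwise.
Potted plant: 9.76 × 10 = 97.6 N down at 3.57 m → arm 3.57 m, τ = 97.6 × 3.57 = 348.4 N·m clockwise.
Paint can: 4.29 × 10 = 42.9 N down at 4.37 m → arm 4.37 m, τ = 42.9 × 4.37 = 187.5 N·m clockwise.
Net load moment about support A = 1197 N·m clockwise.
Reaction R at support B is upward at 5.22 m, arm 5.22 m → moment R × 5.22 counterclockwise.
Στ = 0 ⇒ R × 5.22 = 1197 ⇒ R = 229 N.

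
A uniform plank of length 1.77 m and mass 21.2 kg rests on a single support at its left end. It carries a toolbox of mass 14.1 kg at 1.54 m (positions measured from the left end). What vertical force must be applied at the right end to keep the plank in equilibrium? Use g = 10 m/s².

F ≈ 229 N

Choose the left end as the axis so the unknown pivot reaction has zero arm there.
Beam weight: 21.2 × 10 = 212 N down at 0.885 m → arm 0.885 m, τ = 212 × 0.885 = 187.6 N·m clockwise.
Toolbox: 14.1 × 10 = 141 N down at 1.54 m → arm 1.54 m, τ = 141 × 1.54 = 217.1 N·m clockwise.
Net moment of the loads = 404.7 N·m clockwise.
The upward force F acts at the right end, arm 1.77 m, giving F × 1.77 counterclockwise.
Setting net torque to zero: F × 1.77 = 404.7 → F = 404.7 / 1.77 = 229 N.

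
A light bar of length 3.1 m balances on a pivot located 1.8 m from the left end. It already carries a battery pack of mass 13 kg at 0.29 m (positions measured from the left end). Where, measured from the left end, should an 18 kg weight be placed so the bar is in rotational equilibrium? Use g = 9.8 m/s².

Taking torques about the pivot (at 1.8 m from the left end):
Battery pack: 13 × 9.8 = 127.4 N down at 0.29 m → arm 1.51 m, τ = 127.4 × 1.51 = 192.4 N·m counterclockwise.
Net moment of existing loads = 192.4 N·m counterclockwise.
The weight weighs 18 × 9.8 = 176.4 N and must supply an equal clockwise moment, so its lever arm about the pivot is 192.4 / 176.4 = 1.09 m.
That puts it at 1.8 + 1.09 = 2.89 m from the left end.

x ≈ 2.89 m from the left end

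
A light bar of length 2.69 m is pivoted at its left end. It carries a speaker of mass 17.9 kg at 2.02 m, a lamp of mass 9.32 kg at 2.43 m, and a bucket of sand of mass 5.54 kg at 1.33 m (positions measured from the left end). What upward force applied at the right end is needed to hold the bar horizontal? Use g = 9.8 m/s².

Sum moments about the left end (the unknown pivot reaction has zero arm there).
Speaker: 17.9 × 9.8 = 175.4 N down at 2.02 m → arm 2.02 m, τ = 175.4 × 2.02 = 354.3 N·m clockwise.
Lamp: 9.32 × 9.8 = 91.34 N down at 2.43 m → arm 2.43 m, τ = 91.34 × 2.43 = 222 N·m clockwise.
Bucket of sand: 5.54 × 9.8 = 54.29 N down at 1.33 m → arm 1.33 m, τ = 54.29 × 1.33 = 72.21 N·m clockwise.
Net moment of the loads = 648.5 N·m clockwise.
The upward force F acts at the right end, arm 2.69 m, giving F × 2.69 counterclockwise.
Balancing moments: F × 2.69 = 648.5, giving F = 648.5 / 2.69 = 241 N.

F ≈ 241 N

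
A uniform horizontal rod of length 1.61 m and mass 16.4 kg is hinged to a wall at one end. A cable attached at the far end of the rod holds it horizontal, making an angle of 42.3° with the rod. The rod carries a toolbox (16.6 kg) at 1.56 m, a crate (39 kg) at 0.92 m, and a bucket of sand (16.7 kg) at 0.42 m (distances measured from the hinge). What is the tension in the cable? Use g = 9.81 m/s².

T ≈ 742 N

About the hinge:
Beam weight: 16.4 × 9.81 = 160.9 N down at 0.805 m → arm 0.805 m, τ = 160.9 × 0.805 = 129.5 N·m clockwise.
Toolbox: 16.6 × 9.81 = 162.8 N down at 1.56 m → arm 1.56 m, τ = 162.8 × 1.56 = 254 N·m clockwise.
Crate: 39 × 9.81 = 382.6 N down at 0.92 m → arm 0.92 m, τ = 382.6 × 0.92 = 352 N·m clockwise.
Bucket of sand: 16.7 × 9.81 = 163.8 N down at 0.42 m → arm 0.42 m, τ = 163.8 × 0.42 = 68.8 N·m clockwise.
Total clockwise load moment = 804.3 N·m.
The cable tension T acts at 1.61 m; only its component perpendicular to the rod, T sinθ, produces torque. sin 42.3° = 0.673.
Balancing moments: T × 1.61 × 0.673 = 804.3, giving T = 804.3 / 1.084 = 742 N.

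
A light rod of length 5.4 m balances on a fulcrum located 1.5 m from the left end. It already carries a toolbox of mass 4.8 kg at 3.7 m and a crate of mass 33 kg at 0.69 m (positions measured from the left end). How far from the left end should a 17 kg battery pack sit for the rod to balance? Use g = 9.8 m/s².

x ≈ 2.45 m from the left end

Taking torques about the fulcrum (at 1.5 m from the left end):
Toolbox: 4.8 × 9.8 = 47.04 N down at 3.7 m → arm 2.2 m, τ = 47.04 × 2.2 = 103.5 N·m clockwise.
Crate: 33 × 9.8 = 323.4 N down at 0.69 m → arm 0.81 m, τ = 323.4 × 0.81 = 262 N·m counterclockwise.
Net moment of existing loads = 158.5 N·m counterclockwise.
The battery pack weighs 17 × 9.8 = 166.6 N and must supply an equal clockwise moment, so its lever arm about the fulcrum is 158.5 / 166.6 = 0.951 m.
That puts it at 1.5 + 0.951 = 2.45 m from the left end.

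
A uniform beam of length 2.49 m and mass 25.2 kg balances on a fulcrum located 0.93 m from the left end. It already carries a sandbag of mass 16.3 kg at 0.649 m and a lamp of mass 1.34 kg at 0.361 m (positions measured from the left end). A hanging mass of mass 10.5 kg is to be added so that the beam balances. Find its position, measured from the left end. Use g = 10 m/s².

x ≈ 0.683 m from the left end

Choose the fulcrum (at 0.93 m from the left end) as the axis so the support reaction has zero arm there.
Beam weight: 25.2 × 10 = 252 N down at 1.245 m → arm 0.315 m, τ = 252 × 0.315 = 79.38 N·m clockwise.
Sandbag: 16.3 × 10 = 163 N down at 0.649 m → arm 0.281 m, τ = 163 × 0.281 = 45.8 N·m counterclockwise.
Lamp: 1.34 × 10 = 13.4 N down at 0.361 m → arm 0.569 m, τ = 13.4 × 0.569 = 7.625 N·m counterclockwise.
Net moment of existing loads = 25.95 N·m clockwise.
The hanging mass weighs 10.5 × 10 = 105 N and must supply an equal counterclockwise moment, so its lever arm about the fulcrum is 25.95 / 105 = 0.247 m.
That puts it at 0.93 − 0.247 = 0.683 m from the left end.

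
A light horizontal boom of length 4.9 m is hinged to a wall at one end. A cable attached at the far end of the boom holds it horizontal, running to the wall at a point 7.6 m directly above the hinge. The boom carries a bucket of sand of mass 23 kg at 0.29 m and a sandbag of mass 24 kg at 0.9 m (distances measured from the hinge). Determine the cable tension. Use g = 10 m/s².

T ≈ 68.6 N

Take moments about the hinge.
Bucket of sand: 23 × 10 = 230 N down at 0.29 m → arm 0.29 m, τ = 230 × 0.29 = 66.7 N·m clockwise.
Sandbag: 24 × 10 = 240 N down at 0.9 m → arm 0.9 m, τ = 240 × 0.9 = 216 N·m clockwise.
Total clockwise load moment = 282.7 N·m.
The cable tension T acts at 4.9 m; only its component perpendicular to the boom, T sinθ, produces torque. sinθ = h/√(h²+d²) = 7.6/√(7.6²+4.9²) = 0.8405.
Στ = 0 ⇒ T × 4.9 × 0.8405 = 282.7 ⇒ T = 282.7 / 4.118 = 68.6 N.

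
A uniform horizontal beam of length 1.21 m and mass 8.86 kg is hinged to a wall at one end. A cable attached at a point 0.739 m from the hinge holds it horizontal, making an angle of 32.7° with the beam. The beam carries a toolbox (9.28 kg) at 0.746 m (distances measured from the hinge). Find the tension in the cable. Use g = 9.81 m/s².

T ≈ 302 N

About the hinge:
Beam weight: 8.86 × 9.81 = 86.92 N down at 0.605 m → arm 0.605 m, τ = 86.92 × 0.605 = 52.59 N·m clockwise.
Toolbox: 9.28 × 9.81 = 91.04 N down at 0.746 m → arm 0.746 m, τ = 91.04 × 0.746 = 67.92 N·m clockwise.
Total clockwise load moment = 120.5 N·m.
The cable tension T acts at 0.739 m; only its component perpendicular to the beam, T sinθ, produces torque. sin 32.7° = 0.5402.
Setting net torque to zero: T × 0.739 × 0.5402 = 120.5 → T = 120.5 / 0.3992 = 302 N.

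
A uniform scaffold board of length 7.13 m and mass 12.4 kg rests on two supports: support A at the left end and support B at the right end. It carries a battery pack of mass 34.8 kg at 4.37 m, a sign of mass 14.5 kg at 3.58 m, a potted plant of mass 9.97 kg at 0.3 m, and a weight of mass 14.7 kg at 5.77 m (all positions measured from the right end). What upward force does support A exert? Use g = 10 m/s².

R_A ≈ 471 N

About support B:
Beam weight: 12.4 × 10 = 124 N down at 3.565 m → arm 3.565 m, τ = 124 × 3.565 = 442.1 N·m counterclockwise.
Battery pack: 34.8 × 10 = 348 N down at 4.37 m → arm 4.37 m, τ = 348 × 4.37 = 1521 N·m counterclockwise.
Sign: 14.5 × 10 = 145 N down at 3.58 m → arm 3.58 m, τ = 145 × 3.58 = 519.1 N·m counterclockwise.
Potted plant: 9.97 × 10 = 99.7 N down at 0.3 m → arm 0.3 m, τ = 99.7 × 0.3 = 29.91 N·m counterclockwise.
Weight: 14.7 × 10 = 147 N down at 5.77 m → arm 5.77 m, τ = 147 × 5.77 = 848.2 N·m counterclockwise.
Net load moment about support B = 3360 N·m counterclockwise.
Reaction R at support A is upward at 7.13 m, arm 7.13 m → moment R × 7.13 clockwise.
Στ = 0 ⇒ R × 7.13 = 3360 ⇒ R = 471 N.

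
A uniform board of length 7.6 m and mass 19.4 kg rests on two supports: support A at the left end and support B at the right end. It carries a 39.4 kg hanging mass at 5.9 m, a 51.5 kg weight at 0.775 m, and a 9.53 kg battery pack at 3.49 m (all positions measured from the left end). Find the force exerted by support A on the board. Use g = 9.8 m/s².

R_A ≈ 685 N

Choose support B as the axis so its reaction then has zero moment arm.
Beam weight: 19.4 × 9.8 = 190.1 N down at 3.8 m → arm 3.8 m, τ = 190.1 × 3.8 = 722.4 N·m counterclockwise.
Hanging mass: 39.4 × 9.8 = 386.1 N down at 5.9 m → arm 1.7 m, τ = 386.1 × 1.7 = 656.4 N·m counterclockwise.
Weight: 51.5 × 9.8 = 504.7 N down at 0.775 m → arm 6.825 m, τ = 504.7 × 6.825 = 3445 N·m counterclockwise.
Battery pack: 9.53 × 9.8 = 93.39 N down at 3.49 m → arm 4.11 m, τ = 93.39 × 4.11 = 383.8 N·m counterclockwise.
Net load moment about support B = 5208 N·m counterclockwise.
Reaction R at support A is upward at 0 m, arm 7.6 m → moment R × 7.6 clockwise.
Balancing moments: R × 7.6 = 5208, giving R = 685 N.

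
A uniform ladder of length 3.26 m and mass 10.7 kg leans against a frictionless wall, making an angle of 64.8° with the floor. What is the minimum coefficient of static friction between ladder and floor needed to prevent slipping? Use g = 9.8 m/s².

μ_min ≈ 0.235

Choose the foot of the ladder as the axis so the floor normal and friction both act there and drop out.
Ladder weight 10.7×9.8 = 104.9 N acts at 1.63 m along the ladder; its horizontal arm is 1.63·cos64.8° = 0.694 m → τ = 72.8 N·m clockwise.
Wall normal N acts horizontally at the top; its moment arm is the height L sinθ = 3.26·sin64.8° = 2.95 m, counterclockwise.
Στ = 0 ⇒ N × 2.95 = 72.8 ⇒ N = 24.68 N.
ΣFx = 0 ⇒ f = N_wall = 24.68 N. ΣFy = 0 ⇒ N_floor = 104.9 N.
μ_min = f / N_floor = 24.68 / 104.9 = 0.235.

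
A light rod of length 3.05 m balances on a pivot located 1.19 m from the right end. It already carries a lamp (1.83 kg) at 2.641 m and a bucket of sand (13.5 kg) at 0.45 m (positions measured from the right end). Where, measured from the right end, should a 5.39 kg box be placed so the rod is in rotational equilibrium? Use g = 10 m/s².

Taking torques about the pivot (at 1.19 m from the right end):
Lamp: 1.83 × 10 = 18.3 N down at 2.641 m → arm 1.451 m, τ = 18.3 × 1.451 = 26.55 N·m counterclockwise.
Bucket of sand: 13.5 × 10 = 135 N down at 0.45 m → arm 0.74 m, τ = 135 × 0.74 = 99.9 N·m clockwise.
Net moment of existing loads = 73.35 N·m clockwise.
The box weighs 5.39 × 10 = 53.9 N and must supply an equal counterclockwise moment, so its lever arm about the pivot is 73.35 / 53.9 = 1.36 m.
That puts it at 1.19 + 1.36 = 2.55 m from the right end.

x ≈ 2.55 m from the right end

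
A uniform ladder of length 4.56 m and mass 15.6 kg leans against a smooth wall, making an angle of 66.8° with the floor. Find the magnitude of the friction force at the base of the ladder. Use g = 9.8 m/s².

f ≈ 32.8 N

About the foot of the ladder:
Ladder weight 15.6×9.8 = 152.9 N acts at 2.28 m along the ladder; its horizontal arm is 2.28·cos66.8° = 0.8982 m → τ = 137.3 N·m clockwise.
Wall normal N acts horizontally at the top; its moment arm is the height L sinθ = 4.56·sin66.8° = 4.191 m, counterclockwise.
Setting net torque to zero: N × 4.191 = 137.3 → N = 32.8 N.
ΣFx = 0: friction at the foot balances the wall's push, so f = N_wall = 32.8 N.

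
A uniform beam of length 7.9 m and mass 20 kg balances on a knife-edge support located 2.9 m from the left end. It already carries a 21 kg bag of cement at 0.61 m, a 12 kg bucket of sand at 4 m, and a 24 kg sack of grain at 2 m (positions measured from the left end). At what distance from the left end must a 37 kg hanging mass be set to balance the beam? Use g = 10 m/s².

About the knife-edge support (at 2.9 m from the left end):
Beam weight: 20 × 10 = 200 N down at 3.95 m → arm 1.05 m, τ = 200 × 1.05 = 210 N·m clockwise.
Bag of cement: 21 × 10 = 210 N down at 0.61 m → arm 2.29 m, τ = 210 × 2.29 = 480.9 N·m counterclockwise.
Bucket of sand: 12 × 10 = 120 N down at 4 m → arm 1.1 m, τ = 120 × 1.1 = 132 N·m clockwise.
Sack of grain: 24 × 10 = 240 N down at 2 m → arm 0.9 m, τ = 240 × 0.9 = 216 N·m counterclockwise.
Net moment of existing loads = 354.9 N·m counterclockwise.
The hanging mass weighs 37 × 10 = 370 N and must supply an equal clockwise moment, so its lever arm about the knife-edge support is 354.9 / 370 = 0.959 m.
That puts it at 2.9 + 0.959 = 3.86 m from the left end.

x ≈ 3.86 m from the left end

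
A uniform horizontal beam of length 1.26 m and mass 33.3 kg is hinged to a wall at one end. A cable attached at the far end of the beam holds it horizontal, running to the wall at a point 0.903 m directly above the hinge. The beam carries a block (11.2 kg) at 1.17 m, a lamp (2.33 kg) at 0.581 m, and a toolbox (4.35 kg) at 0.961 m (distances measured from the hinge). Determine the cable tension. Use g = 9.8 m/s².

Sum moments about the hinge (the unknown hinge reaction has zero arm there).
Beam weight: 33.3 × 9.8 = 326.3 N down at 0.63 m → arm 0.63 m, τ = 326.3 × 0.63 = 205.6 N·m clockwise.
Block: 11.2 × 9.8 = 109.8 N down at 1.17 m → arm 1.17 m, τ = 109.8 × 1.17 = 128.5 N·m clockwise.
Lamp: 2.33 × 9.8 = 22.83 N down at 0.581 m → arm 0.581 m, τ = 22.83 × 0.581 = 13.26 N·m clockwise.
Toolbox: 4.35 × 9.8 = 42.63 N down at 0.961 m → arm 0.961 m, τ = 42.63 × 0.961 = 40.97 N·m clockwise.
Total clockwise load moment = 388.3 N·m.
The cable tension T acts at 1.26 m; only its component perpendicular to the beam, T sinθ, produces torque. sinθ = h/√(h²+d²) = 0.903/√(0.903²+1.26²) = 0.5825.
Balancing moments: T × 1.26 × 0.5825 = 388.3, giving T = 388.3 / 0.7339 = 529 N.

T ≈ 529 N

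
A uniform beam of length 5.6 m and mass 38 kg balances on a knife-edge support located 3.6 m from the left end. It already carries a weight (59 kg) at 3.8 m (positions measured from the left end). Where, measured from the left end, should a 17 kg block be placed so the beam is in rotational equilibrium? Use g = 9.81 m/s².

Choose the knife-edge support (at 3.6 m from the left end) as the axis so the support reaction has zero arm there.
Beam weight: 38 × 9.81 = 372.8 N down at 2.8 m → arm 0.8 m, τ = 372.8 × 0.8 = 298.2 N·m counterclockwise.
Weight: 59 × 9.81 = 578.8 N down at 3.8 m → arm 0.2 m, τ = 578.8 × 0.2 = 115.8 N·m clockwise.
Net moment of existing loads = 182.4 N·m counterclockwise.
The block weighs 17 × 9.81 = 166.8 N and must supply an equal clockwise moment, so its lever arm about the knife-edge support is 182.4 / 166.8 = 1.09 m.
That puts it at 3.6 + 1.09 = 4.69 m from the left end.

x ≈ 4.69 m from the left end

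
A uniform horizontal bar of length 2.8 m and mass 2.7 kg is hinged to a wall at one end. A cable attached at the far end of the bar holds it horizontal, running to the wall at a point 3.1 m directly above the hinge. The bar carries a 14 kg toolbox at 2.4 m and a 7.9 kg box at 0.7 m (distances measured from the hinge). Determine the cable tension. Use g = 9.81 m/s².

T ≈ 203 N

Take moments about the hinge.
Beam weight: 2.7 × 9.81 = 26.49 N down at 1.4 m → arm 1.4 m, τ = 26.49 × 1.4 = 37.09 N·m clockwise.
Toolbox: 14 × 9.81 = 137.3 N down at 2.4 m → arm 2.4 m, τ = 137.3 × 2.4 = 329.5 N·m clockwise.
Box: 7.9 × 9.81 = 77.5 N down at 0.7 m → arm 0.7 m, τ = 77.5 × 0.7 = 54.25 N·m clockwise.
Total clockwise load moment = 420.8 N·m.
The cable tension T acts at 2.8 m; only its component perpendicular to the bar, T sinθ, produces torque. sinθ = h/√(h²+d²) = 3.1/√(3.1²+2.8²) = 0.7421.
Στ = 0 ⇒ T × 2.8 × 0.7421 = 420.8 ⇒ T = 420.8 / 2.078 = 203 N.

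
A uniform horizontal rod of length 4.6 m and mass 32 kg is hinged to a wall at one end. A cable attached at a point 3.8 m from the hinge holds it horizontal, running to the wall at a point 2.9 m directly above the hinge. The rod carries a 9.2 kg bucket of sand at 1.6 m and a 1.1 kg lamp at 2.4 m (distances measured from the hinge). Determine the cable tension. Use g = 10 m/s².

Choose the hinge as the axis so the unknown hinge reaction has zero arm there.
Beam weight: 32 × 10 = 320 N down at 2.3 m → arm 2.3 m, τ = 320 × 2.3 = 736 N·m clockwise.
Bucket of sand: 9.2 × 10 = 92 N down at 1.6 m → arm 1.6 m, τ = 92 × 1.6 = 147.2 N·m clockwise.
Lamp: 1.1 × 10 = 11 N down at 2.4 m → arm 2.4 m, τ = 11 × 2.4 = 26.4 N·m clockwise.
Total clockwise load moment = 909.6 N·m.
The cable tension T acts at 3.8 m; only its component perpendicular to the rod, T sinθ, produces torque. sinθ = h/√(h²+d²) = 2.9/√(2.9²+3.8²) = 0.6067.
Στ = 0 ⇒ T × 3.8 × 0.6067 = 909.6 ⇒ T = 909.6 / 2.305 = 395 N.

T ≈ 395 N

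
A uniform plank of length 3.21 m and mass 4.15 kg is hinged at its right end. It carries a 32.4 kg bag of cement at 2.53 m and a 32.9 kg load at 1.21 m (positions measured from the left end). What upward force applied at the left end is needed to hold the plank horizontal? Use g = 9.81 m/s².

Take moments about the right end.
Beam weight: 4.15 × 9.81 = 40.71 N down at 1.605 m → arm 1.605 m, τ = 40.71 × 1.605 = 65.34 N·m counterclockwise.
Bag of cement: 32.4 × 9.81 = 317.8 N down at 2.53 m → arm 0.68 m, τ = 317.8 × 0.68 = 216.1 N·m counterclockwise.
Load: 32.9 × 9.81 = 322.7 N down at 1.21 m → arm 2 m, τ = 322.7 × 2 = 645.4 N·m counterclockwise.
Net moment of the loads = 926.8 N·m counterclockwise.
The upward force F acts at the left end, arm 3.21 m, giving F × 3.21 clockwise.
Balancing moments: F × 3.21 = 926.8, giving F = 926.8 / 3.21 = 289 N.

F ≈ 289 N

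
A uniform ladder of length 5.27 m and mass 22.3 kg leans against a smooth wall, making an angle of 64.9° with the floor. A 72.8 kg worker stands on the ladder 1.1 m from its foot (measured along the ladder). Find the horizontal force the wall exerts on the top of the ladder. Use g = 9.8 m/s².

Taking torques about the foot of the ladder:
Ladder weight 22.3×9.8 = 218.5 N acts at 2.635 m along the ladder; its horizontal arm is 2.635·cos64.9° = 1.118 m → τ = 244.3 N·m clockwise.
Worker: 72.8×9.8 = 713.4 N at 1.1 m → arm 0.4666 m → τ = 332.9 N·m clockwise.
Wall normal N acts horizontally at the top; its moment arm is the height L sinθ = 5.27·sin64.9° = 4.772 m, counterclockwise.
Setting net torque to zero: N × 4.772 = 577.2 → N = 121 N.

N_wall ≈ 121 N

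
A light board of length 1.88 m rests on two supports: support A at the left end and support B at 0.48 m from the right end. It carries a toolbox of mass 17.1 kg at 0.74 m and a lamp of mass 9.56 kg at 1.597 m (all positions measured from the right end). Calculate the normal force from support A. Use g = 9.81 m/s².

R_A ≈ 106 N

Choose support B as the axis so its reaction then has zero moment arm.
Toolbox: 17.1 × 9.81 = 167.8 N down at 0.74 m → arm 0.26 m, τ = 167.8 × 0.26 = 43.63 N·m counterclockwise.
Lamp: 9.56 × 9.81 = 93.78 N down at 1.597 m → arm 1.117 m, τ = 93.78 × 1.117 = 104.8 N·m counterclockwise.
Net load moment about support B = 148.4 N·m counterclockwise.
Reaction R at support A is upward at 1.88 m, arm 1.4 m → moment R × 1.4 clockwise.
Στ = 0 ⇒ R × 1.4 = 148.4 ⇒ R = 106 N.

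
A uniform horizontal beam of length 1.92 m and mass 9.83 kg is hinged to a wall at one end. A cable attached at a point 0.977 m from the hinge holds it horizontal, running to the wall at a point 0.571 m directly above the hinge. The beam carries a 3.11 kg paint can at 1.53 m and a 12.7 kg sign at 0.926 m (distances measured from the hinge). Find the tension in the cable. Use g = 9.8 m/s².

T ≈ 516 N

About the hinge:
Beam weight: 9.83 × 9.8 = 96.33 N down at 0.96 m → arm 0.96 m, τ = 96.33 × 0.96 = 92.48 N·m clockwise.
Paint can: 3.11 × 9.8 = 30.48 N down at 1.53 m → arm 1.53 m, τ = 30.48 × 1.53 = 46.63 N·m clockwise.
Sign: 12.7 × 9.8 = 124.5 N down at 0.926 m → arm 0.926 m, τ = 124.5 × 0.926 = 115.3 N·m clockwise.
Total clockwise load moment = 254.4 N·m.
The cable tension T acts at 0.977 m; only its component perpendicular to the beam, T sinθ, produces torque. sinθ = h/√(h²+d²) = 0.571/√(0.571²+0.977²) = 0.5046.
Balancing moments: T × 0.977 × 0.5046 = 254.4, giving T = 254.4 / 0.493 = 516 N.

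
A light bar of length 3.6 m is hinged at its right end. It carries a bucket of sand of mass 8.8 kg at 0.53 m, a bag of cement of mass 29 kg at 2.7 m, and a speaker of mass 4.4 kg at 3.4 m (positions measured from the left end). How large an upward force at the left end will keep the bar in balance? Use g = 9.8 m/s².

F ≈ 147 N

Taking torques about the right end:
Bucket of sand: 8.8 × 9.8 = 86.24 N down at 0.53 m → arm 3.07 m, τ = 86.24 × 3.07 = 264.8 N·m counterclockwise.
Bag of cement: 29 × 9.8 = 284.2 N down at 2.7 m → arm 0.9 m, τ = 284.2 × 0.9 = 255.8 N·m counterclockwise.
Speaker: 4.4 × 9.8 = 43.12 N down at 3.4 m → arm 0.2 m, τ = 43.12 × 0.2 = 8.624 N·m counterclockwise.
Net moment of the loads = 529.2 N·m counterclockwise.
The upward force F acts at the left end, arm 3.6 m, giving F × 3.6 clockwise.
Στ = 0 ⇒ F × 3.6 = 529.2 ⇒ F = 529.2 / 3.6 = 147 N.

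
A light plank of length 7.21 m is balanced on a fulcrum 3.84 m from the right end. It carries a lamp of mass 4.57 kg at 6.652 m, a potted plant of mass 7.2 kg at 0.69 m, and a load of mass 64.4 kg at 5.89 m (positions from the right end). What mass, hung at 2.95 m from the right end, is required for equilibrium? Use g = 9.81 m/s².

m ≈ 137 kg

Choose the fulcrum (at 3.84 m from the right end) as the axis so the support reaction has zero arm there.
Lamp: 4.57 × 9.81 = 44.83 N down at 6.652 m → arm 2.812 m, τ = 44.83 × 2.812 = 126.1 N·m counterclockwise.
Potted plant: 7.2 × 9.81 = 70.63 N down at 0.69 m → arm 3.15 m, τ = 70.63 × 3.15 = 222.5 N·m clockwise.
Load: 64.4 × 9.81 = 631.8 N down at 5.89 m → arm 2.05 m, τ = 631.8 × 2.05 = 1295 N·m counterclockwise.
Net moment of known loads = 1199 N·m counterclockwise.
An unknown mass m at 2.95 m has arm 0.89 m; its moment is m·g·0.89 clockwise.
Setting net torque to zero: m × 9.81 × 0.89 = 1199 → m = 1199 / (9.81 × 0.89) = 137 kg.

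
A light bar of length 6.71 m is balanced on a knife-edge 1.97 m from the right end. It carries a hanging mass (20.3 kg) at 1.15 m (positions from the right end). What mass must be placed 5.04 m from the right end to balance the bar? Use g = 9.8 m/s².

Take moments about the knife-edge (at 1.97 m from the right end).
Hanging mass: 20.3 × 9.8 = 198.9 N down at 1.15 m → arm 0.82 m, τ = 198.9 × 0.82 = 163.1 N·m clockwise.
Net moment of known loads = 163.1 N·m clockwise.
An unknown mass m at 5.04 m has arm 3.07 m; its moment is m·g·3.07 counterclockwise.
Στ = 0 ⇒ m × 9.8 × 3.07 = 163.1 ⇒ m = 163.1 / (9.8 × 3.07) = 5.42 kg.

m ≈ 5.42 kg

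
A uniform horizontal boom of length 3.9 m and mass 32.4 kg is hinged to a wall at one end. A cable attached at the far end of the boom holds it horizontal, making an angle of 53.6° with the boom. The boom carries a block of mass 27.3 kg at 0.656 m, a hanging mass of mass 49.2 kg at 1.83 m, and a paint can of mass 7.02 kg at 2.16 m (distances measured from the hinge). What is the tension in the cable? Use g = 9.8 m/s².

T ≈ 582 N

Choose the hinge as the axis so the unknown hinge reaction has zero arm there.
Beam weight: 32.4 × 9.8 = 317.5 N down at 1.95 m → arm 1.95 m, τ = 317.5 × 1.95 = 619.1 N·m clockwise.
Block: 27.3 × 9.8 = 267.5 N down at 0.656 m → arm 0.656 m, τ = 267.5 × 0.656 = 175.5 N·m clockwise.
Hanging mass: 49.2 × 9.8 = 482.2 N down at 1.83 m → arm 1.83 m, τ = 482.2 × 1.83 = 882.4 N·m clockwise.
Paint can: 7.02 × 9.8 = 68.8 N down at 2.16 m → arm 2.16 m, τ = 68.8 × 2.16 = 148.6 N·m clockwise.
Total clockwise load moment = 1826 N·m.
The cable tension T acts at 3.9 m; only its component perpendicular to the boom, T sinθ, produces torque. sin 53.6° = 0.8049.
For rotational equilibrium, T × 3.9 × 0.8049 = 1826, so T = 1826 / 3.139 = 582 N.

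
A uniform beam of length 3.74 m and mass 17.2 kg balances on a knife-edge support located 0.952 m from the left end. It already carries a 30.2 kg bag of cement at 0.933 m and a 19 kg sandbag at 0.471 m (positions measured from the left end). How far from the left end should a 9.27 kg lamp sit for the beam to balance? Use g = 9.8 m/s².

x ≈ 0.296 m from the left end

Take moments about the knife-edge support (at 0.952 m from the left end).
Beam weight: 17.2 × 9.8 = 168.6 N down at 1.87 m → arm 0.918 m, τ = 168.6 × 0.918 = 154.8 N·m clockwise.
Bag of cement: 30.2 × 9.8 = 296 N down at 0.933 m → arm 0.019 m, τ = 296 × 0.019 = 5.624 N·m counterclockwise.
Sandbag: 19 × 9.8 = 186.2 N down at 0.471 m → arm 0.481 m, τ = 186.2 × 0.481 = 89.56 N·m counterclockwise.
Net moment of existing loads = 59.62 N·m clockwise.
The lamp weighs 9.27 × 9.8 = 90.85 N and must supply an equal counterclockwise moment, so its lever arm about the knife-edge support is 59.62 / 90.85 = 0.656 m.
That puts it at 0.952 − 0.656 = 0.296 m from the left end.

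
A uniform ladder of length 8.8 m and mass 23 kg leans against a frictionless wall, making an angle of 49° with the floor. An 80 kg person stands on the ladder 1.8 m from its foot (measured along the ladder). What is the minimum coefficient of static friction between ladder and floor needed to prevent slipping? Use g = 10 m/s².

About the foot of the ladder:
Ladder weight 23×10 = 230 N acts at 4.4 m along the ladder; its horizontal arm is 4.4·cos49° = 2.887 m → τ = 664 N·m clockwise.
Person: 80×10 = 800 N at 1.8 m → arm 1.181 m → τ = 944.8 N·m clockwise.
Wall normal N acts horizontally at the top; its moment arm is the height L sinθ = 8.8·sin49° = 6.641 m, counterclockwise.
Στ = 0 ⇒ N × 6.641 = 1609 ⇒ N = 242.3 N.
ΣFx = 0 ⇒ f = N_wall = 242.3 N. ΣFy = 0 ⇒ N_floor = 1030 N.
μ_min = f / N_floor = 242.3 / 1030 = 0.235.

μ_min ≈ 0.235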